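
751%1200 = 751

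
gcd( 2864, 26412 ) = 4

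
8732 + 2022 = 10754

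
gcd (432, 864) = 432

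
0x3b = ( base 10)59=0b111011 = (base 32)1r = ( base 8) 73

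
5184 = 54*96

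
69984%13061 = 4679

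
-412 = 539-951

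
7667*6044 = 46339348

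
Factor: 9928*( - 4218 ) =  - 41876304 = - 2^4*3^1*17^1*19^1*37^1*73^1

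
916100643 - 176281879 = 739818764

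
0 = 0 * 7494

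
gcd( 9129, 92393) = 1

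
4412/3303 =4412/3303=1.34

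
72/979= 72/979 = 0.07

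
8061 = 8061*1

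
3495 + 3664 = 7159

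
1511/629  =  1511/629=2.40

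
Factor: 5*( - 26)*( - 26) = 3380 = 2^2* 5^1*13^2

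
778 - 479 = 299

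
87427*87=7606149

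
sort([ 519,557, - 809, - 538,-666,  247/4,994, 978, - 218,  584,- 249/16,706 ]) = [ - 809,  -  666, - 538, - 218, - 249/16, 247/4,  519,557, 584,706, 978, 994 ] 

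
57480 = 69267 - 11787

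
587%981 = 587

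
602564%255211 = 92142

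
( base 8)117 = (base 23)3a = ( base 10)79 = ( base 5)304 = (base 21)3G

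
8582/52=165 + 1/26 = 165.04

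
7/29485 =7/29485 = 0.00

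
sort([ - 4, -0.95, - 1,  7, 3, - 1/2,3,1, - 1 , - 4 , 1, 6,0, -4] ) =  [- 4, - 4, - 4,-1,-1, - 0.95, -1/2, 0 , 1, 1, 3,3 , 6, 7 ] 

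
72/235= 72/235=0.31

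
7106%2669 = 1768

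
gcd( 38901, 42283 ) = 1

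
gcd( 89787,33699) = 3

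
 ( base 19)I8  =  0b101011110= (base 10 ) 350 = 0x15E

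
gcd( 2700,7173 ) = 9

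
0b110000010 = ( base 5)3021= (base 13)239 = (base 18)138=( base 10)386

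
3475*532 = 1848700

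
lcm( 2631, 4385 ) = 13155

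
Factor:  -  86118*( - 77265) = 2^1*3^3*5^1*17^1 * 31^1*101^1*463^1 =6653907270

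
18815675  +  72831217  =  91646892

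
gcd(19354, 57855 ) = 1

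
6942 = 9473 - 2531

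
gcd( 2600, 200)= 200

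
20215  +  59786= 80001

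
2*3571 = 7142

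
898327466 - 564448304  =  333879162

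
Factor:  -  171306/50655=- 186/55  =  - 2^1*3^1*5^(- 1 )*11^(-1 )*31^1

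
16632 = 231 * 72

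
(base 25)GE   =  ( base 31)db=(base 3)120100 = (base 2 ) 110011110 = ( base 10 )414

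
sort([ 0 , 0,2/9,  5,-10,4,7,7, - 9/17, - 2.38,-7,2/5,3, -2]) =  [ - 10, - 7,- 2.38, - 2, - 9/17,0,0, 2/9, 2/5,3,4,5,  7,7] 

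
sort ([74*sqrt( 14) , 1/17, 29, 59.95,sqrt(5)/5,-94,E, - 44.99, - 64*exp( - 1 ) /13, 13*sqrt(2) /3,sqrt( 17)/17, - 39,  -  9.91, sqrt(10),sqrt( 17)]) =[ -94 , - 44.99,  -  39, - 9.91, - 64*exp( -1)/13,1/17,sqrt( 17 )/17,sqrt (5 ) /5,E,sqrt (10), sqrt(17) , 13*sqrt ( 2) /3, 29, 59.95,74 * sqrt( 14)]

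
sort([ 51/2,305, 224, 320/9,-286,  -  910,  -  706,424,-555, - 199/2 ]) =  [  -  910, - 706, - 555,  -  286,  -  199/2,51/2,320/9,224, 305, 424] 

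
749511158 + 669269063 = 1418780221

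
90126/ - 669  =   - 135+63/223=- 134.72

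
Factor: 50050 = 2^1 *5^2 * 7^1*11^1  *13^1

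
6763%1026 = 607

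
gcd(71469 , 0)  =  71469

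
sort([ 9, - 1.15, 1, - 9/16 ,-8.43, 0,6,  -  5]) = [ - 8.43, - 5, - 1.15, - 9/16, 0, 1, 6, 9]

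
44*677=29788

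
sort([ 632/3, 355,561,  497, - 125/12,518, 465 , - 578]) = [- 578, -125/12, 632/3,355, 465,497,518,  561 ] 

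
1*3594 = 3594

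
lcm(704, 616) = 4928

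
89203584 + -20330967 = 68872617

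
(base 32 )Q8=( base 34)oo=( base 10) 840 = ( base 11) 6a4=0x348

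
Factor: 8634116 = 2^2 * 197^1 * 10957^1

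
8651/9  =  961+2/9 = 961.22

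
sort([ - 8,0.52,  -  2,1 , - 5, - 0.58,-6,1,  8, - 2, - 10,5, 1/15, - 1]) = [ - 10,-8, - 6, - 5 ,-2, - 2,  -  1, - 0.58,1/15,0.52 , 1,1,5 , 8]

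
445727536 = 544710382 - 98982846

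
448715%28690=18365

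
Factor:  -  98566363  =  -7^1*43^1 * 327463^1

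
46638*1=46638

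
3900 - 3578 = 322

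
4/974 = 2/487=0.00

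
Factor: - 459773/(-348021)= 3^( - 2 )*257^1*1789^1*38669^( - 1) 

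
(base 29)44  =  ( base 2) 1111000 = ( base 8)170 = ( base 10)120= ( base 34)3i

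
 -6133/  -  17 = 6133/17   =  360.76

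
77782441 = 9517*8173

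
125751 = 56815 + 68936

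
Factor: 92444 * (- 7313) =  - 676042972 = -2^2*11^2*71^1*103^1*191^1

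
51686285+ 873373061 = 925059346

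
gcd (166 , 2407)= 83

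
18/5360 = 9/2680=0.00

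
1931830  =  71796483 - 69864653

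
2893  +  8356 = 11249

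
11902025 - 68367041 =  - 56465016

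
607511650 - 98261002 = 509250648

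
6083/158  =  38+1/2 = 38.50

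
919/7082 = 919/7082  =  0.13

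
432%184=64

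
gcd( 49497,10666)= 1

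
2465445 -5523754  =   - 3058309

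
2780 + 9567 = 12347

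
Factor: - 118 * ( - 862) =2^2*59^1*431^1  =  101716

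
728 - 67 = 661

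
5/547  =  5/547 = 0.01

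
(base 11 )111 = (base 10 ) 133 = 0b10000101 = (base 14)97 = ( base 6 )341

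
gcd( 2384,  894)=298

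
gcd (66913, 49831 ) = 1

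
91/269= 91/269 = 0.34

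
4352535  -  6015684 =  -1663149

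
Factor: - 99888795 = -3^5*5^1* 19^1*4327^1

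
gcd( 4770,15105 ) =795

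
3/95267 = 3/95267 = 0.00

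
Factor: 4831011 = 3^2 * 536779^1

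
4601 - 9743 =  - 5142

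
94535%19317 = 17267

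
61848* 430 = 26594640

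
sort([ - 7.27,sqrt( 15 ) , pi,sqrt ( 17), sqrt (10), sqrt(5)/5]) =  [ - 7.27, sqrt( 5 ) /5, pi,sqrt( 10 ), sqrt(15), sqrt( 17) ]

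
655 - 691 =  - 36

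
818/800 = 1 + 9/400 = 1.02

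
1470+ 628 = 2098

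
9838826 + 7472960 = 17311786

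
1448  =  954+494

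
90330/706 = 45165/353=127.95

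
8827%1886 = 1283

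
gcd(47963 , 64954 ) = 1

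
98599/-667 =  - 98599/667  =  - 147.82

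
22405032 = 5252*4266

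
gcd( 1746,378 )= 18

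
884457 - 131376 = 753081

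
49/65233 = 7/9319 = 0.00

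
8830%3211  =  2408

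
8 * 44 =352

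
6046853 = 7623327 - 1576474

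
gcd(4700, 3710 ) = 10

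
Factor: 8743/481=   7^1 *13^( - 1 )*37^(-1) * 1249^1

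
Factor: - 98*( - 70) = 2^2*5^1*7^3 = 6860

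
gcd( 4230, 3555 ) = 45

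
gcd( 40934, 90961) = 1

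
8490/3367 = 8490/3367 = 2.52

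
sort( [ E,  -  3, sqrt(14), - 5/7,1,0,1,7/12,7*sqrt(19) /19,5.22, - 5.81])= [- 5.81, - 3, - 5/7, 0,  7/12,1,1,7*sqrt (19)/19,E,sqrt (14) , 5.22 ] 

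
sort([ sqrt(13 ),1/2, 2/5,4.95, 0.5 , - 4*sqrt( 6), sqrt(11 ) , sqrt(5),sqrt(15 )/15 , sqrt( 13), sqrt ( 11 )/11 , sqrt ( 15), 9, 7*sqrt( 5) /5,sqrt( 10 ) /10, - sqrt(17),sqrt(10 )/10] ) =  [-4*sqrt(6) , - sqrt(17),  sqrt(15)/15, sqrt (11)/11,sqrt(10 ) /10, sqrt (10)/10, 2/5 , 1/2,0.5, sqrt (5),7*sqrt(5 )/5 , sqrt (11),  sqrt(13),sqrt ( 13 ), sqrt(15), 4.95,9] 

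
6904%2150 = 454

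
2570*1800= 4626000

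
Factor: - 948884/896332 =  - 237221/224083=   - 29^( - 1 )*151^1*1571^1*7727^( - 1) 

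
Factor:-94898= -2^1 *23^1 * 2063^1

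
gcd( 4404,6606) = 2202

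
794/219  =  3 + 137/219 = 3.63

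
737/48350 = 737/48350=0.02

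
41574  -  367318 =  - 325744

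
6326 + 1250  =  7576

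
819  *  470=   384930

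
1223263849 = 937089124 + 286174725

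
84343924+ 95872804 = 180216728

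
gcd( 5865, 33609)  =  51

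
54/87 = 18/29 = 0.62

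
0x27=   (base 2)100111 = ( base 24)1F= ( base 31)18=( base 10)39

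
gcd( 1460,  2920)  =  1460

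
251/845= 251/845 =0.30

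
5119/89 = 57  +  46/89 =57.52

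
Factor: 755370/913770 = 7^1*13^( - 1) * 71^( - 1 )*109^1  =  763/923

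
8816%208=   80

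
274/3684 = 137/1842 = 0.07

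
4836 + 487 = 5323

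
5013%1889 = 1235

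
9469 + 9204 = 18673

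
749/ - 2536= - 1 + 1787/2536 = - 0.30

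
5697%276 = 177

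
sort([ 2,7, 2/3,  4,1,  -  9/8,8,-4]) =[ - 4, - 9/8,2/3,1, 2,4,7,8 ]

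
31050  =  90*345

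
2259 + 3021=5280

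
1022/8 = 127+3/4 = 127.75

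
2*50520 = 101040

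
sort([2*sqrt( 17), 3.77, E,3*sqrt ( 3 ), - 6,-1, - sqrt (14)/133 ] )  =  [ - 6 , - 1, - sqrt(14) /133,E,3.77, 3*sqrt(3), 2*sqrt( 17)]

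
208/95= 208/95   =  2.19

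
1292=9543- 8251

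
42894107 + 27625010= 70519117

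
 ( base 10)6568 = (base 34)5n6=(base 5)202233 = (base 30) 78S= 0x19a8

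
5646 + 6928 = 12574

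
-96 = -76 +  -20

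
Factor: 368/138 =2^3*3^( - 1) = 8/3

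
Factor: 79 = 79^1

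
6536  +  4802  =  11338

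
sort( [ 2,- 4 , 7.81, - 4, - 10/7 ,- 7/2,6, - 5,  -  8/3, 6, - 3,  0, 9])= [ - 5, - 4,  -  4,  -  7/2, - 3, - 8/3, - 10/7, 0, 2,6,6, 7.81,9]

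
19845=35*567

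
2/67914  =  1/33957 = 0.00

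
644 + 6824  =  7468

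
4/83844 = 1/20961 = 0.00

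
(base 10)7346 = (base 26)ame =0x1CB2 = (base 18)14C2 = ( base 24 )CI2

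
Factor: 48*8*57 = 21888 = 2^7*3^2*19^1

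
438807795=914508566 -475700771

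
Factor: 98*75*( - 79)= - 2^1*3^1*5^2*7^2 * 79^1 =-580650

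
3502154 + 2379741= 5881895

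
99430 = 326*305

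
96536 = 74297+22239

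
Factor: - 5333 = - 5333^1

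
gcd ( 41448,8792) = 1256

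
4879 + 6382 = 11261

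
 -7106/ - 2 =3553 + 0/1  =  3553.00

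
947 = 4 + 943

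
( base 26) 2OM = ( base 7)5553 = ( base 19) 5a3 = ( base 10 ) 1998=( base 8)3716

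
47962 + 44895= 92857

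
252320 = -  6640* ( - 38) 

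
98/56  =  1 + 3/4 = 1.75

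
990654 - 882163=108491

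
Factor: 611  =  13^1*47^1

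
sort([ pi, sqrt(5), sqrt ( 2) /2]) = [sqrt( 2)/2, sqrt( 5), pi] 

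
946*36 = 34056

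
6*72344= 434064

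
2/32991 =2/32991 = 0.00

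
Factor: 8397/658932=2^( - 2)*3^2 *43^(  -  1)* 311^1 * 1277^( - 1) = 2799/219644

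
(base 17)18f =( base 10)440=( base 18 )168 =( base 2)110111000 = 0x1b8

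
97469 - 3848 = 93621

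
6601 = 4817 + 1784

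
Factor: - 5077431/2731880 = - 2^(  -  3) * 3^3*5^ ( - 1 )*163^( - 1 )*383^1*419^( - 1)*491^1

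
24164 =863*28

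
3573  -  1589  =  1984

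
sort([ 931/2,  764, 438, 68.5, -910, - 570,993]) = [ - 910, - 570,68.5, 438,931/2, 764,993 ]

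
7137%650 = 637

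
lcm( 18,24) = 72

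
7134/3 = 2378 =2378.00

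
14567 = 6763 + 7804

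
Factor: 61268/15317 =4 = 2^2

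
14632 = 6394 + 8238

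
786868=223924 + 562944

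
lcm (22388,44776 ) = 44776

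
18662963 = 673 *27731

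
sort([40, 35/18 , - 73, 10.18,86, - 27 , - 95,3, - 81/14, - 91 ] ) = [ - 95,-91, - 73, - 27, - 81/14, 35/18, 3,10.18,40,86 ]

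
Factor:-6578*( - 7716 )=50755848=2^3*3^1*11^1 * 13^1*23^1*643^1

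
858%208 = 26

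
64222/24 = 2675 + 11/12 = 2675.92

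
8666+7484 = 16150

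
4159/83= 4159/83 = 50.11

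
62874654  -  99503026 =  - 36628372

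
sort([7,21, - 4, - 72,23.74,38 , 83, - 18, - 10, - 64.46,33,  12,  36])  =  [ -72,-64.46, - 18 , - 10, - 4,7,12,21 , 23.74,33, 36,38,83 ] 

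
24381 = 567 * 43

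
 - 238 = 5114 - 5352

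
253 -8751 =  -8498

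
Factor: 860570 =2^1*5^1*47^1 * 1831^1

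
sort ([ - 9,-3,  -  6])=[ - 9, - 6 , - 3]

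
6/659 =6/659  =  0.01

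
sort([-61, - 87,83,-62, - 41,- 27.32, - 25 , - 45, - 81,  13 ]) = [ - 87, - 81, - 62, - 61, - 45, - 41, - 27.32, - 25, 13, 83 ]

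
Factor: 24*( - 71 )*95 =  - 161880  =  - 2^3*3^1*5^1 *19^1*71^1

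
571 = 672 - 101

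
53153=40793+12360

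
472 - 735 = -263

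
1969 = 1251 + 718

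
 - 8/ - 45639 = 8/45639 = 0.00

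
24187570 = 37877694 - 13690124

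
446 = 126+320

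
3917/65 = 60+17/65 = 60.26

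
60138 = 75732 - 15594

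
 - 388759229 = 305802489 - 694561718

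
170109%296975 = 170109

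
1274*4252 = 5417048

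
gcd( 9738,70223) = 1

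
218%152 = 66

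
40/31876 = 10/7969  =  0.00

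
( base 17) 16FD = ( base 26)a5p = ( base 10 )6915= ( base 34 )5XD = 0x1b03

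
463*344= 159272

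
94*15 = 1410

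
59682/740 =29841/370 = 80.65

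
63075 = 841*75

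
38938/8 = 4867 + 1/4 = 4867.25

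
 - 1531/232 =- 7  +  93/232= - 6.60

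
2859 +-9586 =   -  6727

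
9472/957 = 9 + 859/957=9.90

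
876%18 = 12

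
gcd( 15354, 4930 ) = 2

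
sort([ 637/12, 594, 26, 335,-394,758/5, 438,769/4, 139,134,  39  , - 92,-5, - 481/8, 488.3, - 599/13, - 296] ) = [-394, - 296, - 92, - 481/8,-599/13, - 5,26,39,637/12,134 , 139, 758/5 , 769/4,335,438,488.3,594]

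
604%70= 44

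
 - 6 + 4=- 2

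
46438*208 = 9659104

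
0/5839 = 0= 0.00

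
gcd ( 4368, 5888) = 16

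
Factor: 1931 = 1931^1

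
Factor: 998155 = 5^1*17^1*11743^1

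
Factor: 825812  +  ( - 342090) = 2^1*241861^1 = 483722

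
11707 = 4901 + 6806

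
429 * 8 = 3432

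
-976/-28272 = 61/1767 = 0.03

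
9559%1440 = 919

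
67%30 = 7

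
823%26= 17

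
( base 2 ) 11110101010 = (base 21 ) 499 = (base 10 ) 1962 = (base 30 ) 25C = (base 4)132222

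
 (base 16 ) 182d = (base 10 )6189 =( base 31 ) 6dk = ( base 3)22111020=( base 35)51t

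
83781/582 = 143 + 185/194 = 143.95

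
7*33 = 231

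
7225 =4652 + 2573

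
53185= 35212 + 17973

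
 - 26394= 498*( - 53)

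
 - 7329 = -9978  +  2649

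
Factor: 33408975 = 3^1*5^2*445453^1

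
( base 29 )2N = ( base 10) 81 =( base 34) 2D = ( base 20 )41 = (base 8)121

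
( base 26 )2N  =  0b1001011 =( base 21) 3C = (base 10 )75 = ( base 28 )2j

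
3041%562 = 231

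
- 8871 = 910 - 9781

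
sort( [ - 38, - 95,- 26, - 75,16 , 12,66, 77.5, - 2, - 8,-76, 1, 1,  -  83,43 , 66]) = [-95,-83, - 76, - 75 ,  -  38, - 26, -8, - 2, 1,1,12,16, 43,66,  66,77.5]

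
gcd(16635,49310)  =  5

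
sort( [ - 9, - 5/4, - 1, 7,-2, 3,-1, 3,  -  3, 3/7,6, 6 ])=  [ - 9,  -  3,-2,-5/4,-1, - 1, 3/7 , 3, 3, 6,6,7] 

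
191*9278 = 1772098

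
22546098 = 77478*291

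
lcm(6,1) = 6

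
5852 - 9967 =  - 4115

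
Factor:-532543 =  - 11^1 * 48413^1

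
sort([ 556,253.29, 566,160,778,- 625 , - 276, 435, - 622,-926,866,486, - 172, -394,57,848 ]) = [-926, - 625, - 622, - 394,  -  276,  -  172, 57,160,253.29,435, 486 , 556,566,778, 848,866] 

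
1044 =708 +336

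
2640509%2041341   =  599168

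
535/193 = 535/193 = 2.77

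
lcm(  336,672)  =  672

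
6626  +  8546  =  15172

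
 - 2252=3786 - 6038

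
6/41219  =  6/41219 = 0.00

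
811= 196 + 615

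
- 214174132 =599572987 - 813747119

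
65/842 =65/842 = 0.08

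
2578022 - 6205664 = -3627642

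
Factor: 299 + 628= 927 = 3^2*103^1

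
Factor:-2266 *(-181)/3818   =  205073/1909 = 11^1*23^( - 1)*83^( - 1)*103^1 *181^1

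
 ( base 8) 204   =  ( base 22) 60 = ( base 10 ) 132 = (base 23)5h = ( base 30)4C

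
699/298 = 699/298 = 2.35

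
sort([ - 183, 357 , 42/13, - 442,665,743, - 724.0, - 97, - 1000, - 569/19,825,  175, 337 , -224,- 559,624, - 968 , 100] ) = [ - 1000,- 968 , - 724.0, - 559, - 442, - 224 , - 183, - 97,-569/19, 42/13,100,175,337,357, 624,665,743,825]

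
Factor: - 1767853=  - 439^1 * 4027^1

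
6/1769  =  6/1769 =0.00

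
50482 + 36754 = 87236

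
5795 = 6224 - 429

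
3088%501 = 82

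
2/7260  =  1/3630 = 0.00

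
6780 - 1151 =5629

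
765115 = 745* 1027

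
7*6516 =45612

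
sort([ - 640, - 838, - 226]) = [  -  838, - 640, -226 ]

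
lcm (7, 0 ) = 0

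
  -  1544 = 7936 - 9480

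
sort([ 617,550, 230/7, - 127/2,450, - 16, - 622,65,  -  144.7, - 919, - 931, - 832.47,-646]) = [ - 931, - 919, - 832.47, - 646, - 622 , - 144.7, - 127/2, - 16,230/7, 65, 450,550 , 617 ]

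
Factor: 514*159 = 81726=2^1*3^1*53^1 *257^1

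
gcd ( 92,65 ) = 1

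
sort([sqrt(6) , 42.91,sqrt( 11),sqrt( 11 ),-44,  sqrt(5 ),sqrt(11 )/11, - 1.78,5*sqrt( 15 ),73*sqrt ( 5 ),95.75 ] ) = [-44, - 1.78 , sqrt( 11 )/11, sqrt(5),sqrt( 6),sqrt( 11),sqrt( 11),5*sqrt( 15), 42.91, 95.75,73*sqrt( 5)]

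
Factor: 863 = 863^1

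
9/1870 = 9/1870 = 0.00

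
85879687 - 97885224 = -12005537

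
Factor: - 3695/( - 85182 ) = 2^( - 1 )*3^(  -  1 )*5^1 * 739^1*14197^( - 1 ) 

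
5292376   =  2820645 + 2471731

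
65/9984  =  5/768 = 0.01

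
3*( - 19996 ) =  - 59988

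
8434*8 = 67472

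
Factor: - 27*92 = -2^2*3^3*23^1=- 2484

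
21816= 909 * 24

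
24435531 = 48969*499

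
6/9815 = 6/9815=0.00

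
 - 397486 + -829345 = -1226831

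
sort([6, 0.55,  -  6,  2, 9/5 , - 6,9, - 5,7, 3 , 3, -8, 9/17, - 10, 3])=[ -10 ,  -  8 , - 6, - 6, - 5, 9/17,0.55,9/5,  2,3, 3, 3, 6,7, 9]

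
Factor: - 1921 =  - 17^1*113^1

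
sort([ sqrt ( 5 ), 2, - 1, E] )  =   [  -  1,2,sqrt(5), E ]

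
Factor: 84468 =2^2*3^1*7039^1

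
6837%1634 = 301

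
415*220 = 91300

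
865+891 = 1756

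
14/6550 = 7/3275 =0.00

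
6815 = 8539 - 1724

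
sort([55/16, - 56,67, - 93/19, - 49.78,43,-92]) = [ - 92, -56, - 49.78,-93/19,55/16,43,67 ] 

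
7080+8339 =15419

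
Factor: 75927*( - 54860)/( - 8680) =2^( - 1) * 3^1*7^( - 1)*13^1*31^(-1 )*211^1*25309^1=208267761/434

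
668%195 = 83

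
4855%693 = 4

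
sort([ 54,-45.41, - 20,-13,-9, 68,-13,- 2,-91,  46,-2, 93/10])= [-91, - 45.41, - 20, - 13, - 13, - 9,-2, - 2, 93/10,46,54, 68 ] 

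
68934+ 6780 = 75714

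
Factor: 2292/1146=2 = 2^1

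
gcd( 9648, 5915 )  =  1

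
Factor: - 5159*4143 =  - 3^1*7^1*11^1*67^1*1381^1 =-21373737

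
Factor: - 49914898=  - 2^1 * 11^1*31^1*73189^1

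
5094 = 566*9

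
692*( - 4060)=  - 2809520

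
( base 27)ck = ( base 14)1a8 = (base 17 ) 134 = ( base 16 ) 158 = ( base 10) 344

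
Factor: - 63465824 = - 2^5*379^1*5233^1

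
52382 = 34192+18190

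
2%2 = 0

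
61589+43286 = 104875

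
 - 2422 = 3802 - 6224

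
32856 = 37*888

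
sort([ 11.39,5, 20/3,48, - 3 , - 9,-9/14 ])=[  -  9,-3,-9/14,5 , 20/3, 11.39,48 ]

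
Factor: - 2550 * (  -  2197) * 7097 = 2^1 * 3^1*5^2 * 13^3*17^1*47^1 * 151^1 = 39759877950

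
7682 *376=2888432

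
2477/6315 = 2477/6315 =0.39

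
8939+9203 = 18142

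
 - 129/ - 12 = 43/4  =  10.75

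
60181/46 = 60181/46=1308.28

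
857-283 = 574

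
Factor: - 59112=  - 2^3*3^2*821^1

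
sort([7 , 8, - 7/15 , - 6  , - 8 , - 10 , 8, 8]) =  [ - 10,-8,  -  6, - 7/15,7,8, 8,8]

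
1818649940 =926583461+892066479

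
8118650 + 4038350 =12157000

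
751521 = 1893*397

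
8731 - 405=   8326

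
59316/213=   278 + 34/71 = 278.48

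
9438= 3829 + 5609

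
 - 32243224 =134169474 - 166412698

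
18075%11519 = 6556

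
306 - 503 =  -197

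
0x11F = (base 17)GF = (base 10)287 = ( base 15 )142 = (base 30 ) 9H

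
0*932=0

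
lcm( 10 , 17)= 170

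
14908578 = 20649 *722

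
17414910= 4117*4230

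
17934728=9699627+8235101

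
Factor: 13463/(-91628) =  - 2^(  -  2)*13463^1 * 22907^ ( - 1) 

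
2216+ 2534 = 4750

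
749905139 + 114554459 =864459598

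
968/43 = 22+22/43 = 22.51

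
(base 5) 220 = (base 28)24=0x3C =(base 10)60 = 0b111100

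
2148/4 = 537 = 537.00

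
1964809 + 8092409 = 10057218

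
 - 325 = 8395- 8720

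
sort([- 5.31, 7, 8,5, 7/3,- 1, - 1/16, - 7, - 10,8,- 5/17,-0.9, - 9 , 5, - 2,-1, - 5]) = [ - 10, - 9, - 7, - 5.31,  -  5, - 2,-1,-1, - 0.9,-5/17, - 1/16,7/3,5 , 5,7, 8,8] 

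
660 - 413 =247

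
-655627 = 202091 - 857718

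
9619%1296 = 547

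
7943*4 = 31772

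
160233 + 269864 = 430097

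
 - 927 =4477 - 5404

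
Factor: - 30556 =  - 2^2*7639^1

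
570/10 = 57 = 57.00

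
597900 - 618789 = -20889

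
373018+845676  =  1218694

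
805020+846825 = 1651845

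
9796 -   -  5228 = 15024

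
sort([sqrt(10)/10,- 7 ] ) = [ - 7,sqrt(10) /10] 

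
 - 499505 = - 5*99901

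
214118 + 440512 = 654630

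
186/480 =31/80 = 0.39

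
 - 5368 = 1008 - 6376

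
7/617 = 7/617 =0.01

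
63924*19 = 1214556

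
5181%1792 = 1597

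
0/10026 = 0 = 0.00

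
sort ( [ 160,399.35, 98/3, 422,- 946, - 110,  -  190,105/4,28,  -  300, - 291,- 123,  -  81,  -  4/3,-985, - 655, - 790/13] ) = [ - 985,  -  946 , - 655, - 300,-291,-190, - 123, - 110,- 81, - 790/13 ,-4/3,105/4,28 , 98/3,160, 399.35,422]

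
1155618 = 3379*342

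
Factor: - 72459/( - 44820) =2^ ( - 2) * 3^ ( - 1 )*5^( - 1 )*97^1 =97/60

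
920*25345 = 23317400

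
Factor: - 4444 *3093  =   - 13745292 = -  2^2*3^1*11^1*101^1*1031^1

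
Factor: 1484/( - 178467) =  - 2^2*3^( - 1 ) * 7^1*19^( - 1 )*31^ ( - 1)* 53^1 *101^(- 1)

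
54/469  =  54/469= 0.12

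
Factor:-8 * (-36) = 2^5*3^2 = 288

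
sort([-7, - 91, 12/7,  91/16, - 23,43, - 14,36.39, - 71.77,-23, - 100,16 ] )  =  [ - 100, - 91, - 71.77,-23, - 23, - 14,-7,  12/7, 91/16, 16, 36.39,  43] 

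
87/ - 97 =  - 87/97 = -0.90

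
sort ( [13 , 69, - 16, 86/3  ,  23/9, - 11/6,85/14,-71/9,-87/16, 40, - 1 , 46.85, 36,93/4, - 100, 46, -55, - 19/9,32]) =[ - 100, - 55, -16, - 71/9,-87/16 , - 19/9,-11/6, - 1,23/9,85/14,13,93/4,  86/3,32,36,40, 46, 46.85, 69 ]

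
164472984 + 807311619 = 971784603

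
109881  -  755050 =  - 645169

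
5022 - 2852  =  2170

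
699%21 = 6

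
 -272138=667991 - 940129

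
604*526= 317704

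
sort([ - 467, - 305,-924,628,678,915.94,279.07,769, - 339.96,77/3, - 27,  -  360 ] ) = [-924,-467,-360,  -  339.96,-305, -27, 77/3,279.07,628, 678,769,915.94 ]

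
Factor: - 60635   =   - 5^1*67^1*181^1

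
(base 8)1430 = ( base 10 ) 792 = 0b1100011000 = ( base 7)2211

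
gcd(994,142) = 142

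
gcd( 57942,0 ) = 57942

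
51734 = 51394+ 340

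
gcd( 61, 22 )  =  1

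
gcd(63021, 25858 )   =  7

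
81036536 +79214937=160251473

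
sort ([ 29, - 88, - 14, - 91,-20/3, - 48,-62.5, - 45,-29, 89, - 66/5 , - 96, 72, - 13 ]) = [ - 96, - 91, - 88,-62.5, - 48, - 45, - 29,-14 ,-66/5,- 13, - 20/3,29,72,  89] 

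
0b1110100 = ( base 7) 224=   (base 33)3H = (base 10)116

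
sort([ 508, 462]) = [ 462,508]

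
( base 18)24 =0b101000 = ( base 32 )18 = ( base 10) 40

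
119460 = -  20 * ( - 5973)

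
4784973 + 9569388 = 14354361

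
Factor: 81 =3^4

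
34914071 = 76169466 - 41255395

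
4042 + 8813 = 12855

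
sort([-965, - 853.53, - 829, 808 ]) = [-965, - 853.53, - 829, 808] 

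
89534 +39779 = 129313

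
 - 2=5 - 7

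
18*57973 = 1043514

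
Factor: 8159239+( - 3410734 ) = 4748505 = 3^1*5^1*316567^1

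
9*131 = 1179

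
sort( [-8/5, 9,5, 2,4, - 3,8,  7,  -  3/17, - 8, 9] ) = [ - 8 ,-3,  -  8/5,- 3/17,2,  4  ,  5, 7, 8,9, 9 ]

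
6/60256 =3/30128= 0.00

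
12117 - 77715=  - 65598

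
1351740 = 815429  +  536311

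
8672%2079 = 356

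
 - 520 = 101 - 621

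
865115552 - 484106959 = 381008593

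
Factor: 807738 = 2^1*3^1*17^1 * 7919^1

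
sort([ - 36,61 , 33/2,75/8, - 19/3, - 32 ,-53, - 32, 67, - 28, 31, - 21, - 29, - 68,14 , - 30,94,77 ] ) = [ -68 ,-53, - 36 , - 32 ,- 32, - 30,-29, - 28,-21, - 19/3,75/8,14 , 33/2,31, 61,67,77, 94]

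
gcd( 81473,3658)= 1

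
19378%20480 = 19378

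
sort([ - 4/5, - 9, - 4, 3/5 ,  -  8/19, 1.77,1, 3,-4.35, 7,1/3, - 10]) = [ - 10 , - 9, - 4.35,-4  , - 4/5, - 8/19, 1/3,3/5,1, 1.77 , 3 , 7 ]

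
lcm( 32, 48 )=96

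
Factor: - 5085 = - 3^2 * 5^1 * 113^1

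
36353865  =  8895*4087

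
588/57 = 196/19=10.32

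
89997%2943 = 1707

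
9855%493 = 488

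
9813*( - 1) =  - 9813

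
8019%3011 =1997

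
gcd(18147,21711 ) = 3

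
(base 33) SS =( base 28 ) 160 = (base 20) 27C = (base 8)1670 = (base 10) 952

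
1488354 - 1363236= 125118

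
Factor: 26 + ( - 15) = 11= 11^1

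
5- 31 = -26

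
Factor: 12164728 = 2^3*47^1 *32353^1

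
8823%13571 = 8823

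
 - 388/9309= -1 + 8921/9309 = - 0.04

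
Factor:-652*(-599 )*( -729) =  - 2^2*3^6 * 163^1*599^1 = -  284709492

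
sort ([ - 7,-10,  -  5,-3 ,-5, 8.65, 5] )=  [-10, - 7,-5,-5,-3,5 , 8.65]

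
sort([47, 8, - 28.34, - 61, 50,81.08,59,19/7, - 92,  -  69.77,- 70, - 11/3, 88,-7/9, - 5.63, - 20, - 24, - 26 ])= [ - 92, - 70, - 69.77, - 61,  -  28.34, - 26,  -  24, - 20,-5.63, - 11/3, - 7/9, 19/7, 8, 47, 50, 59,81.08,  88]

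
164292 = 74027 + 90265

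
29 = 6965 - 6936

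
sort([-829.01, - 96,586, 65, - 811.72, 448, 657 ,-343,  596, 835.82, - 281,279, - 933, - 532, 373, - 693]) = [ - 933,-829.01, -811.72,-693, - 532, - 343 ,- 281,  -  96 , 65 , 279,373,448,  586,596,657,  835.82]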